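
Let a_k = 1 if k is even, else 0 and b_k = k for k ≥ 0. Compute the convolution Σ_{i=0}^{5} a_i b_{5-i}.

This is [x^5] in the product of the two ordinary generating functions.
Σ = 1·5 + 0·4 + 1·3 + 0·2 + 1·1 + 0·0 = 9.

9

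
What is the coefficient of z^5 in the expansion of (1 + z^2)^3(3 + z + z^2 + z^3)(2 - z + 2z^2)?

8

(1 + z^2)^3 has coefficients 1,0,3,0,3,0 for degrees 0…5.
(3 + z + z^2 + z^3) has coefficients 3,1,1,1,0,0 for degrees 0…5.
Finally multiplying by (2 - z + 2z^2), the product of all factors after the first has coefficients 6,-1,7,3,1,2 for degrees 0…5.
[z^5] = 1·2 + 3·3 + 3·(-1) = 8.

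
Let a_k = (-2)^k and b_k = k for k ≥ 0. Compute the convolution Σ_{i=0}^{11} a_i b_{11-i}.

This is [x^11] in the product of the two ordinary generating functions.
Σ = 1·11 − 2·10 + 4·9 − 8·8 + 16·7 − 32·6 + 64·5 − 128·4 + 256·3 − 512·2 + 1024·1 − 2048·0 = 459.

459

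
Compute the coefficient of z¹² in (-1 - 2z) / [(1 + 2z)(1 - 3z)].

-531441

The denominator gives the recurrence a_n = a_(n−1) + 6a_(n−2) for n ≥ 3; the numerator fixes a_0 = -1, a_1 = -3, a_2 = -9.
Iterating: -1, -3, -9, -27, -81, -243, -729, -2187, -6561, -19683, -59049, -177147, -531441, so a_12 = -531441.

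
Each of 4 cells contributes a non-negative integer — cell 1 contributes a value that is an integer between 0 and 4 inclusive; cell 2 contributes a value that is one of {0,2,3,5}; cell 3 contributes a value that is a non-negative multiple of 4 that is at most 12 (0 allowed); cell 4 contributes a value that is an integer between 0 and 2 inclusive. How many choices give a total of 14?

15

The generating function for the choices is (1 + y + y² + y³ + y⁴)·(1 + y² + y³ + y⁵)·(1 + y⁴ + y⁸ + y¹²)·(1 + y + y²); the count is [y¹⁴].
(1 + y + y² + y³ + y⁴) has coefficients 1,1,1,1,1 for degrees 0…4.
(1 + y² + y³ + y⁵) has coefficients 1,0,1,1,0,1,0,0,0,0,0,0,0,0,0 for degrees 0…14.
Multiplying by (1 + y⁴ + y⁸ + y¹²) gives running coefficients 1,0,1,1,1,1,1,1,1,1,1,1,1,1,1 for degrees 0…14.
Finally multiplying by (1 + y + y²), the product of all factors after the first has coefficients 1,1,2,2,3,3,3,3,3,3,3,3,3,3,3 for degrees 0…14.
[y¹⁴] = 1·3 + 1·3 + 1·3 + 1·3 + 1·3 = 15.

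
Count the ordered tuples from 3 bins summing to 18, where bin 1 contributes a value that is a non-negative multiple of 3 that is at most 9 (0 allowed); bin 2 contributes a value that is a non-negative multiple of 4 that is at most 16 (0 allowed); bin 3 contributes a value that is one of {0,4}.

The generating function for the choices is (1 + q³ + q⁶ + q⁹)·(1 + q⁴ + q⁸ + q¹² + q¹⁶)·(1 + q⁴); the count is [q¹⁸].
(1 + q³ + q⁶ + q⁹) has coefficients 1,0,0,1,0,0,1,0,0,1 for degrees 0…9.
(1 + q⁴ + q⁸ + q¹² + q¹⁶) has coefficients 1,0,0,0,1,0,0,0,1,0,0,0,1,0,0,0,1,0,0 for degrees 0…18.
Finally multiplying by (1 + q⁴), the product of all factors after the first has coefficients 1,0,0,0,2,0,0,0,2,0,0,0,2,0,0,0,2,0,0 for degrees 0…18.
[q¹⁸] = 1·0 + 1·0 + 1·2 + 1·0 = 2.

2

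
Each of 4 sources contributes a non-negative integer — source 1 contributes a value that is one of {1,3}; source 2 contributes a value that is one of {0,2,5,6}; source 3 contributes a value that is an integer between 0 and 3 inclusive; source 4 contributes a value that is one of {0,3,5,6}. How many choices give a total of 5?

4

The generating function for the choices is (q + q³)·(1 + q² + q⁵ + q⁶)·(1 + q + q² + q³)·(1 + q³ + q⁵ + q⁶); the count is [q⁵].
(q + q³) has coefficients 0,1,0,1 for degrees 0…3.
(1 + q² + q⁵ + q⁶) has coefficients 1,0,1,0,0,1 for degrees 0…5.
Multiplying by (1 + q + q² + q³) gives running coefficients 1,1,2,2,1,2 for degrees 0…5.
Finally multiplying by (1 + q³ + q⁵ + q⁶), the product of all factors after the first has coefficients 1,1,2,3,2,5 for degrees 0…5.
[q⁵] = 1·2 + 1·2 = 4.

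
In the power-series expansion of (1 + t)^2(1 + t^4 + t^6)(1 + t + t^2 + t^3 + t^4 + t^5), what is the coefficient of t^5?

(1 + t)^2 has coefficients 1,2,1 for degrees 0…2.
(1 + t^4 + t^6) has coefficients 1,0,0,0,1,0 for degrees 0…5.
Finally multiplying by (1 + t + t^2 + t^3 + t^4 + t^5), the product of all factors after the first has coefficients 1,1,1,1,2,2 for degrees 0…5.
[t^5] = 1·2 + 2·2 + 1·1 = 7.

7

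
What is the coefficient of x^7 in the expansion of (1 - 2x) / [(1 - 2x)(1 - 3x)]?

The denominator gives the recurrence a_n = 5a_(n−1) − 6a_(n−2) for n ≥ 2; the numerator fixes a_0 = 1, a_1 = 3.
Iterating: 1, 3, 9, 27, 81, 243, 729, 2187, so a_7 = 2187.

2187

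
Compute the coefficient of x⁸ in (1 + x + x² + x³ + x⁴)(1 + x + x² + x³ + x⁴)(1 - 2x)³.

-7

(1 + x + x² + x³ + x⁴) has coefficients 1,1,1,1,1 for degrees 0…4.
(1 + x + x² + x³ + x⁴) has coefficients 1,1,1,1,1,0,0,0,0 for degrees 0…8.
Finally multiplying by (1 - 2x)³, the product of all factors after the first has coefficients 1,-5,7,-1,-1,-2,4,-8,0 for degrees 0…8.
[x⁸] = 1·0 + 1·(-8) + 1·4 + 1·(-2) + 1·(-1) = -7.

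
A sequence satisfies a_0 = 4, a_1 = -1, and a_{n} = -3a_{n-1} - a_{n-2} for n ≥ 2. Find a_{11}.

The ordinary generating function has denominator 1 + 3y + y^2.
Iterating the recurrence: a_0,…,a_{11} = 4, -1, -1, 4, -11, 29, -76, 199, -521, 1364, -3571, 9349.

9349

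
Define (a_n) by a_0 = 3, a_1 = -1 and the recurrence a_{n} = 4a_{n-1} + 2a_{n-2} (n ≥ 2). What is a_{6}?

The ordinary generating function has denominator 1 - 4x - 2x^2.
Iterating the recurrence: a_0,…,a_{6} = 3, -1, 2, 6, 28, 124, 552.

552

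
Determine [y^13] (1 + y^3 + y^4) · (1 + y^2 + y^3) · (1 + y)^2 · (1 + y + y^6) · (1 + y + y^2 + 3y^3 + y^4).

46

(1 + y^3 + y^4) has coefficients 1,0,0,1,1 for degrees 0…4.
(1 + y^2 + y^3) has coefficients 1,0,1,1,0,0,0,0,0,0,0,0,0,0 for degrees 0…13.
Multiplying by (1 + y)^2 gives running coefficients 1,2,2,3,3,1,0,0,0,0,0,0,0,0 for degrees 0…13.
Multiplying by (1 + y + y^6) gives running coefficients 1,3,4,5,6,4,2,2,2,3,3,1,0,0 for degrees 0…13.
Finally multiplying by (1 + y + y^2 + 3y^3 + y^4), the product of all factors after the first has coefficients 1,4,8,15,25,30,31,31,24,17,16,15,15,13 for degrees 0…13.
[y^13] = 1·13 + 1·16 + 1·17 = 46.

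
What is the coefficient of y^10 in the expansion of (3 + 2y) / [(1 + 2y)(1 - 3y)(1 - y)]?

195407

The denominator gives the recurrence a_n = 2a_(n−1) + 5a_(n−2) − 6a_(n−3) for n ≥ 3; the numerator fixes a_0 = 3, a_1 = 8, a_2 = 31.
Iterating: 3, 8, 31, 84, 275, 784, 2439, 7148, 21787, 64680, 195407, so a_10 = 195407.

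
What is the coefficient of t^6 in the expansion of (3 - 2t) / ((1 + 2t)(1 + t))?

507

The denominator gives the recurrence a_n = −3a_(n−1) − 2a_(n−2) for n ≥ 2; the numerator fixes a_0 = 3, a_1 = -11.
Iterating: 3, -11, 27, -59, 123, -251, 507, so a_6 = 507.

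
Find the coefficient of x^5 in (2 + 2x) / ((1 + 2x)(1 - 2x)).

32

The denominator gives the recurrence a_n = 4a_(n−2) for n ≥ 2; the numerator fixes a_0 = 2, a_1 = 2.
Iterating: 2, 2, 8, 8, 32, 32, so a_5 = 32.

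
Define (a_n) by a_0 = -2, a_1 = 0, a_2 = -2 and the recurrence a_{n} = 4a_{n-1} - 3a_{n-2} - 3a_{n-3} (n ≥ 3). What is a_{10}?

2338

The ordinary generating function has denominator 1 - 4x + 3x^2 + 3x^3.
Iterating the recurrence: a_0,…,a_{10} = -2, 0, -2, -2, -2, 4, 28, 106, 328, 910, 2338.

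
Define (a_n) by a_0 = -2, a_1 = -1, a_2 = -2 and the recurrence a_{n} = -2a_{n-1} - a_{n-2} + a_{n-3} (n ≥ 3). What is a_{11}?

The ordinary generating function has denominator 1 + 2q + q^2 - q^3.
Iterating the recurrence: a_0,…,a_{11} = -2, -1, -2, 3, -5, 5, -2, -6, 19, -34, 43, -33.

-33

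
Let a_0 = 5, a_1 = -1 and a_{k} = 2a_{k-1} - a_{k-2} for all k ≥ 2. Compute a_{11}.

-61

The ordinary generating function has denominator 1 - 2t + t^2.
Iterating the recurrence: a_0,…,a_{11} = 5, -1, -7, -13, -19, -25, -31, -37, -43, -49, -55, -61.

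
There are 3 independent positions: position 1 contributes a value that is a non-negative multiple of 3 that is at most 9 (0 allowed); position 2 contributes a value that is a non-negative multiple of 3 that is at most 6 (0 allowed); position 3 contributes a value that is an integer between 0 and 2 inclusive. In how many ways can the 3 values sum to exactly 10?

The generating function for the choices is (1 + y³ + y⁶ + y⁹)·(1 + y³ + y⁶)·(1 + y + y²); the count is [y¹⁰].
(1 + y³ + y⁶ + y⁹) has coefficients 1,0,0,1,0,0,1,0,0,1 for degrees 0…9.
(1 + y³ + y⁶) has coefficients 1,0,0,1,0,0,1,0,0,0,0 for degrees 0…10.
Finally multiplying by (1 + y + y²), the product of all factors after the first has coefficients 1,1,1,1,1,1,1,1,1,0,0 for degrees 0…10.
[y¹⁰] = 1·0 + 1·1 + 1·1 + 1·1 = 3.

3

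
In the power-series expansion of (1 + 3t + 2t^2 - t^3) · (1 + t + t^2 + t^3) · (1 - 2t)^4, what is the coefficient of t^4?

-4

(1 + 3t + 2t^2 - t^3) has coefficients 1,3,2,-1 for degrees 0…3.
(1 + t + t^2 + t^3) has coefficients 1,1,1,1,0 for degrees 0…4.
Finally multiplying by (1 - 2t)^4, the product of all factors after the first has coefficients 1,-7,17,-15,0 for degrees 0…4.
[t^4] = 1·0 + 3·(-15) + 2·17 − 1·(-7) = -4.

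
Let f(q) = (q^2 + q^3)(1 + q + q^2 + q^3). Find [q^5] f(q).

(q^2 + q^3) has coefficients 0,0,1,1 for degrees 0…3.
(1 + q + q^2 + q^3) has coefficients 1,1,1,1,0,0 for degrees 0…5.
[q^5] = 1·1 + 1·1 = 2.

2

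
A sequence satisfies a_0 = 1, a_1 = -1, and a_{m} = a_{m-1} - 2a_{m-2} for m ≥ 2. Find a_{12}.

The ordinary generating function has denominator 1 - x + 2x^2.
Iterating the recurrence: a_0,…,a_{12} = 1, -1, -3, -1, 5, 7, -3, -17, -11, 23, 45, -1, -91.

-91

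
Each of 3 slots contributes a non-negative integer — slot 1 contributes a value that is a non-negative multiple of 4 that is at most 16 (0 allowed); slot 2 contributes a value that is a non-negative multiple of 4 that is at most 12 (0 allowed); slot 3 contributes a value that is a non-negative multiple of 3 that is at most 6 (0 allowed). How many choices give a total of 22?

4

The generating function for the choices is (1 + z⁴ + z⁸ + z¹² + z¹⁶)·(1 + z⁴ + z⁸ + z¹²)·(1 + z³ + z⁶); the count is [z²²].
(1 + z⁴ + z⁸ + z¹² + z¹⁶) has coefficients 1,0,0,0,1,0,0,0,1,0,0,0,1,0,0,0,1 for degrees 0…16.
(1 + z⁴ + z⁸ + z¹²) has coefficients 1,0,0,0,1,0,0,0,1,0,0,0,1,0,0,0,0,0,0,0,0,0,0 for degrees 0…22.
Finally multiplying by (1 + z³ + z⁶), the product of all factors after the first has coefficients 1,0,0,1,1,0,1,1,1,0,1,1,1,0,1,1,0,0,1,0,0,0,0 for degrees 0…22.
[z²²] = 1·0 + 1·1 + 1·1 + 1·1 + 1·1 = 4.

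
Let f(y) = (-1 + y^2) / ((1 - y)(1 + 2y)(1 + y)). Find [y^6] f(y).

The denominator gives the recurrence a_n = −2a_(n−1) + a_(n−2) + 2a_(n−3) for n ≥ 3; the numerator fixes a_0 = -1, a_1 = 2, a_2 = -4.
Iterating: -1, 2, -4, 8, -16, 32, -64, so a_6 = -64.

-64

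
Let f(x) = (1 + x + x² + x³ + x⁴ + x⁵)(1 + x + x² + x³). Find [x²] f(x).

3

(1 + x + x² + x³ + x⁴ + x⁵) has coefficients 1,1,1 for degrees 0…2.
(1 + x + x² + x³) has coefficients 1,1,1 for degrees 0…2.
[x²] = 1·1 + 1·1 + 1·1 = 3.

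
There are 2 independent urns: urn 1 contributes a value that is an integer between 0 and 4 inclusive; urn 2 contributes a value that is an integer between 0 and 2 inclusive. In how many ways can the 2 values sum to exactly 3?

The generating function for the choices is (1 + x + x² + x³ + x⁴)·(1 + x + x²); the count is [x³].
(1 + x + x² + x³ + x⁴) has coefficients 1,1,1,1 for degrees 0…3.
(1 + x + x²) has coefficients 1,1,1,0 for degrees 0…3.
[x³] = 1·0 + 1·1 + 1·1 + 1·1 = 3.

3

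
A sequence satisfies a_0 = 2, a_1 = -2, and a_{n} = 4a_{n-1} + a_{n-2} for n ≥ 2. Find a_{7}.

The ordinary generating function has denominator 1 - 4z - z^2.
Iterating the recurrence: a_0,…,a_{7} = 2, -2, -6, -26, -110, -466, -1974, -8362.

-8362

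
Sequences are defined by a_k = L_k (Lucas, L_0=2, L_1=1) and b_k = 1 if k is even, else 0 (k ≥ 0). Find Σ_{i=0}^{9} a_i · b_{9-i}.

121

Write out a_i and b_{9-i} for i = 0,…,9 and sum the products.
Σ = 2·0 + 1·1 + 3·0 + 4·1 + 7·0 + 11·1 + 18·0 + 29·1 + 47·0 + 76·1 = 121.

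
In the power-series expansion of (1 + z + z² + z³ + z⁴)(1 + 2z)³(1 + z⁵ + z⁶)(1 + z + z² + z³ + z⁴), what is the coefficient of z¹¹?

(1 + z + z² + z³ + z⁴) has coefficients 1,1,1,1,1 for degrees 0…4.
(1 + 2z)³ has coefficients 1,6,12,8,0,0,0,0,0,0,0,0 for degrees 0…11.
Multiplying by (1 + z⁵ + z⁶) gives running coefficients 1,6,12,8,0,1,7,18,20,8,0,0 for degrees 0…11.
Finally multiplying by (1 + z + z² + z³ + z⁴), the product of all factors after the first has coefficients 1,7,19,27,27,27,28,34,46,54,53,46 for degrees 0…11.
[z¹¹] = 1·46 + 1·53 + 1·54 + 1·46 + 1·34 = 233.

233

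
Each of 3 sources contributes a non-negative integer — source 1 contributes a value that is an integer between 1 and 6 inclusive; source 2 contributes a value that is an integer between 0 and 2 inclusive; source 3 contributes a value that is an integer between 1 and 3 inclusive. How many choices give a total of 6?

The generating function for the choices is (q + q² + q³ + q⁴ + q⁵ + q⁶)·(1 + q + q²)·(q + q² + q³); the count is [q⁶].
(q + q² + q³ + q⁴ + q⁵ + q⁶) has coefficients 0,1,1,1,1,1,1 for degrees 0…6.
(1 + q + q²) has coefficients 1,1,1,0,0,0,0 for degrees 0…6.
Finally multiplying by (q + q² + q³), the product of all factors after the first has coefficients 0,1,2,3,2,1,0 for degrees 0…6.
[q⁶] = 1·1 + 1·2 + 1·3 + 1·2 + 1·1 + 1·0 = 9.

9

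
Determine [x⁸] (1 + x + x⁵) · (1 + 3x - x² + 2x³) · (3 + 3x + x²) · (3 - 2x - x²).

(1 + x + x⁵) has coefficients 1,1,0,0,0,1 for degrees 0…5.
(1 + 3x - x² + 2x³) has coefficients 1,3,-1,2,0,0,0,0,0 for degrees 0…8.
Multiplying by (3 + 3x + x²) gives running coefficients 3,12,7,6,5,2,0,0,0 for degrees 0…8.
Finally multiplying by (3 - 2x - x²), the product of all factors after the first has coefficients 9,30,-6,-8,-4,-10,-9,-2,0 for degrees 0…8.
[x⁸] = 1·0 + 1·(-2) + 1·(-8) = -10.

-10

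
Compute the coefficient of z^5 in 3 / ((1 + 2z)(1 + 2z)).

-576

The denominator gives the recurrence a_n = −4a_(n−1) − 4a_(n−2) for n ≥ 2; the numerator fixes a_0 = 3, a_1 = -12.
Iterating: 3, -12, 36, -96, 240, -576, so a_5 = -576.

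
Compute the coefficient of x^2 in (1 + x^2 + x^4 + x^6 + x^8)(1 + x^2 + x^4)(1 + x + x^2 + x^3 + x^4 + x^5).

3

(1 + x^2 + x^4 + x^6 + x^8) has coefficients 1,0,1 for degrees 0…2.
(1 + x^2 + x^4) has coefficients 1,0,1 for degrees 0…2.
Finally multiplying by (1 + x + x^2 + x^3 + x^4 + x^5), the product of all factors after the first has coefficients 1,1,2 for degrees 0…2.
[x^2] = 1·2 + 1·1 = 3.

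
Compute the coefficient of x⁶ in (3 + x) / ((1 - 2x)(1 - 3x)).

The denominator gives the recurrence a_n = 5a_(n−1) − 6a_(n−2) for n ≥ 3; the numerator fixes a_0 = 3, a_1 = 16, a_2 = 62.
Iterating: 3, 16, 62, 214, 698, 2206, 6842, so a_6 = 6842.

6842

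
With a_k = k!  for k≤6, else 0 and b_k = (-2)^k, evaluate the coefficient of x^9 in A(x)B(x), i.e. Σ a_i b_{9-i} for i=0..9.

This is [x^9] in the product of the two ordinary generating functions.
Σ = 1·(-512) + 1·256 + 2·(-128) + 6·64 + 24·(-32) + 120·16 + 720·(-8) + 0·4 + 0·(-2) + 0·1 = -4736.

-4736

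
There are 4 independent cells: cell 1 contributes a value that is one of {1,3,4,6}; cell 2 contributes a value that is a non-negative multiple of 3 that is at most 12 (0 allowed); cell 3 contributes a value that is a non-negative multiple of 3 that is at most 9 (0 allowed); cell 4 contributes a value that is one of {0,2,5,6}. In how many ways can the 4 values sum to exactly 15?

The generating function for the choices is (q + q^3 + q^4 + q^6)·(1 + q^3 + q^6 + q^9 + q^12)·(1 + q^3 + q^6 + q^9)·(1 + q^2 + q^5 + q^6); the count is [q^15].
(q + q^3 + q^4 + q^6) has coefficients 0,1,0,1,1,0,1 for degrees 0…6.
(1 + q^3 + q^6 + q^9 + q^12) has coefficients 1,0,0,1,0,0,1,0,0,1,0,0,1,0,0,0 for degrees 0…15.
Multiplying by (1 + q^3 + q^6 + q^9) gives running coefficients 1,0,0,2,0,0,3,0,0,4,0,0,4,0,0,3 for degrees 0…15.
Finally multiplying by (1 + q^2 + q^5 + q^6), the product of all factors after the first has coefficients 1,0,1,2,0,3,4,0,5,6,0,7,7,0,8,7 for degrees 0…15.
[q^15] = 1·8 + 1·7 + 1·7 + 1·6 = 28.

28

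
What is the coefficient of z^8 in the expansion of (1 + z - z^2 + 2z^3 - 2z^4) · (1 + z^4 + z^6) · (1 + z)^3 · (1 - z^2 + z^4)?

(1 + z - z^2 + 2z^3 - 2z^4) has coefficients 1,1,-1,2,-2 for degrees 0…4.
(1 + z^4 + z^6) has coefficients 1,0,0,0,1,0,1,0,0 for degrees 0…8.
Multiplying by (1 + z)^3 gives running coefficients 1,3,3,1,1,3,4,4,3 for degrees 0…8.
Finally multiplying by (1 - z^2 + z^4), the product of all factors after the first has coefficients 1,3,2,-2,-1,5,6,2,0 for degrees 0…8.
[z^8] = 1·0 + 1·2 − 1·6 + 2·5 − 2·(-1) = 8.

8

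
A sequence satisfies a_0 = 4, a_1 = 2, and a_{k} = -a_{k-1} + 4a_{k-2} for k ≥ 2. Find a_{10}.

12782

The ordinary generating function has denominator 1 + y - 4y^2.
Iterating the recurrence: a_0,…,a_{10} = 4, 2, 14, -6, 62, -86, 334, -678, 2014, -4726, 12782.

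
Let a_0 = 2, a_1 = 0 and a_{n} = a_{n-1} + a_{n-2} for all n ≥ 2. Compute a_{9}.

42

The ordinary generating function has denominator 1 - q - q^2.
Iterating the recurrence: a_0,…,a_{9} = 2, 0, 2, 2, 4, 6, 10, 16, 26, 42.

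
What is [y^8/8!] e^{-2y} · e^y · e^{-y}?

256

The EGF product rule gives c_8 = Σ_{k_1+k_2+k_3=8} C(8; k_1,k_2,k_3) · ∏ g_i(k_i), where e^{-2y} gives (-2)^k; e^y gives (1)^k; e^{-y} gives (-1)^k.
g_1(k) for k = 0…8: 1, -2, 4, -8, 16, -32, 64, -128, 256.
g_2(k) for k = 0…8: 1, 1, 1, 1, 1, 1, 1, 1, 1.
g_3(k) for k = 0…8: 1, -1, 1, -1, 1, -1, 1, -1, 1.
First combine the last two factors: h(k) = Σ_j C(k,j)·g_2(j)·g_3(k−j) for k = 0…8: 1, 0, 0, 0, 0, 0, 0, 0, 0.
c_8 = Σ_k C(8,k)·g_1(k)·h(8−k) = 1·256·1 = 256.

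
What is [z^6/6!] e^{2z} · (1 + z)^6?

58576

The EGF product rule gives c_6 = Σ_{k_1+k_2=6} C(6; k_1,k_2) · ∏ g_i(k_i), where e^{2z} gives (2)^k; (1+z)^6 gives the falling factorial (6)_k.
g_1(k) for k = 0…6: 1, 2, 4, 8, 16, 32, 64.
g_2(k) for k = 0…6: 1, 6, 30, 120, 360, 720, 720.
c_6 = Σ_k C(6,k)·g_1(k)·g_2(6−k) = 1·1·720 + 6·2·720 + 15·4·360 + 20·8·120 + 15·16·30 + 6·32·6 + 1·64·1 = 720 + 8640 + 21600 + 19200 + 7200 + 1152 + 64 = 58576.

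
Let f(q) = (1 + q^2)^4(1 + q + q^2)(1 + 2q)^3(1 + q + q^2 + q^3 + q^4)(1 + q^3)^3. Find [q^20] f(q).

1308

(1 + q^2)^4 has coefficients 1,0,4,0,6,0,4,0,1 for degrees 0…8.
(1 + q + q^2) has coefficients 1,1,1,0,0,0,0,0,0,0,0,0,0,0,0,0,0,0,0,0,0 for degrees 0…20.
Multiplying by (1 + 2q)^3 gives running coefficients 1,7,19,26,20,8,0,0,0,0,0,0,0,0,0,0,0,0,0,0,0 for degrees 0…20.
Multiplying by (1 + q + q^2 + q^3 + q^4) gives running coefficients 1,8,27,53,73,80,73,54,28,8,0,0,0,0,0,0,0,0,0,0,0 for degrees 0…20.
Finally multiplying by (1 + q^3)^3, the product of all factors after the first has coefficients 1,8,27,56,97,161,235,297,349,387,389,351,296,235,164,97,54,28,8,0,0 for degrees 0…20.
[q^20] = 1·0 + 4·8 + 6·54 + 4·164 + 1·296 = 1308.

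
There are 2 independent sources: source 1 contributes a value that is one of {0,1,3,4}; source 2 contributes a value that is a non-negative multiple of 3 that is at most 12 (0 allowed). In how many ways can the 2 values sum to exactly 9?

The generating function for the choices is (1 + t + t³ + t⁴)·(1 + t³ + t⁶ + t⁹ + t¹²); the count is [t⁹].
(1 + t + t³ + t⁴) has coefficients 1,1,0,1,1 for degrees 0…4.
(1 + t³ + t⁶ + t⁹ + t¹²) has coefficients 1,0,0,1,0,0,1,0,0,1 for degrees 0…9.
[t⁹] = 1·1 + 1·0 + 1·1 + 1·0 = 2.

2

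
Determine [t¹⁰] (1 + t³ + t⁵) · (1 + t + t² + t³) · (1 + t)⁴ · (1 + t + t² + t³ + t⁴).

(1 + t³ + t⁵) has coefficients 1,0,0,1,0,1 for degrees 0…5.
(1 + t + t² + t³) has coefficients 1,1,1,1,0,0,0,0,0,0,0 for degrees 0…10.
Multiplying by (1 + t)⁴ gives running coefficients 1,5,11,15,15,11,5,1,0,0,0 for degrees 0…10.
Finally multiplying by (1 + t + t² + t³ + t⁴), the product of all factors after the first has coefficients 1,6,17,32,47,57,57,47,32,17,6 for degrees 0…10.
[t¹⁰] = 1·6 + 1·47 + 1·57 = 110.

110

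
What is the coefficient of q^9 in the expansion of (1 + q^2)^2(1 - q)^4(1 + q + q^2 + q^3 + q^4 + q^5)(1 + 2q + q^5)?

(1 + q^2)^2 has coefficients 1,0,2,0,1 for degrees 0…4.
(1 - q)^4 has coefficients 1,-4,6,-4,1,0,0,0,0,0 for degrees 0…9.
Multiplying by (1 + q + q^2 + q^3 + q^4 + q^5) gives running coefficients 1,-3,3,-1,0,0,-1,3,-3,1 for degrees 0…9.
Finally multiplying by (1 + 2q + q^5), the product of all factors after the first has coefficients 1,-1,-3,5,-2,1,-4,4,2,-5 for degrees 0…9.
[q^9] = 1·(-5) + 2·4 + 1·1 = 4.

4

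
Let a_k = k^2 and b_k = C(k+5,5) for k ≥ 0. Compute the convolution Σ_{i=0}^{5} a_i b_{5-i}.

Write out a_i and b_{5-i} for i = 0,…,5 and sum the products.
Σ = 0·252 + 1·126 + 4·56 + 9·21 + 16·6 + 25·1 = 660.

660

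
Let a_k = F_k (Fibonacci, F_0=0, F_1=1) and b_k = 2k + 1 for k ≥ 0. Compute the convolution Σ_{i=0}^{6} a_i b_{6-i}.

This is [x^6] in the product of the two ordinary generating functions.
Σ = 0·13 + 1·11 + 1·9 + 2·7 + 3·5 + 5·3 + 8·1 = 72.

72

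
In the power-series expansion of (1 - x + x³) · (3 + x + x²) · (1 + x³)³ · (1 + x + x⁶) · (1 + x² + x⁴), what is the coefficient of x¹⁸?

(1 - x + x³) has coefficients 1,-1,0,1 for degrees 0…3.
(3 + x + x²) has coefficients 3,1,1,0,0,0,0,0,0,0,0,0,0,0,0,0,0,0,0 for degrees 0…18.
Multiplying by (1 + x³)³ gives running coefficients 3,1,1,9,3,3,9,3,3,3,1,1,0,0,0,0,0,0,0 for degrees 0…18.
Multiplying by (1 + x + x⁶) gives running coefficients 3,4,2,10,12,6,15,13,7,15,7,5,10,3,3,3,1,1,0 for degrees 0…18.
Finally multiplying by (1 + x² + x⁴), the product of all factors after the first has coefficients 3,4,5,14,17,20,29,29,34,34,29,33,24,23,20,11,14,7,4 for degrees 0…18.
[x¹⁸] = 1·4 − 1·7 + 1·11 = 8.

8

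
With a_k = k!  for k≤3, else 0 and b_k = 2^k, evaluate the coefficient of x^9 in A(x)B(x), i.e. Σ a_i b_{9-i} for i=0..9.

1408

Write out a_i and b_{9-i} for i = 0,…,9 and sum the products.
Σ = 1·512 + 1·256 + 2·128 + 6·64 + 0·32 + 0·16 + 0·8 + 0·4 + 0·2 + 0·1 = 1408.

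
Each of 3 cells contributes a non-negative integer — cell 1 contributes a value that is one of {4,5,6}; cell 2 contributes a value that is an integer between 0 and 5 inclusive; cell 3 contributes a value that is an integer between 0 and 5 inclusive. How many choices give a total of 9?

The generating function for the choices is (t^4 + t^5 + t^6)·(1 + t + t^2 + t^3 + t^4 + t^5)·(1 + t + t^2 + t^3 + t^4 + t^5); the count is [t^9].
(t^4 + t^5 + t^6) has coefficients 0,0,0,0,1,1,1 for degrees 0…6.
(1 + t + t^2 + t^3 + t^4 + t^5) has coefficients 1,1,1,1,1,1,0,0,0,0 for degrees 0…9.
Finally multiplying by (1 + t + t^2 + t^3 + t^4 + t^5), the product of all factors after the first has coefficients 1,2,3,4,5,6,5,4,3,2 for degrees 0…9.
[t^9] = 1·6 + 1·5 + 1·4 = 15.

15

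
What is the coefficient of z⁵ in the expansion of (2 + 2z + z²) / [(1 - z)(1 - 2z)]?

The denominator gives the recurrence a_n = 3a_(n−1) − 2a_(n−2) for n ≥ 3; the numerator fixes a_0 = 2, a_1 = 8, a_2 = 21.
Iterating: 2, 8, 21, 47, 99, 203, so a_5 = 203.

203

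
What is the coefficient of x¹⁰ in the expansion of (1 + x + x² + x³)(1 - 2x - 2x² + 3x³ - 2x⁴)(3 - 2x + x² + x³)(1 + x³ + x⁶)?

-27

(1 + x + x² + x³) has coefficients 1,1,1,1 for degrees 0…3.
(1 - 2x - 2x² + 3x³ - 2x⁴) has coefficients 1,-2,-2,3,-2,0,0,0,0,0,0 for degrees 0…10.
Multiplying by (3 - 2x + x² + x³) gives running coefficients 3,-8,-1,12,-16,5,1,-2,0,0,0 for degrees 0…10.
Finally multiplying by (1 + x³ + x⁶), the product of all factors after the first has coefficients 3,-8,-1,15,-24,4,16,-26,4,13,-18 for degrees 0…10.
[x¹⁰] = 1·(-18) + 1·13 + 1·4 + 1·(-26) = -27.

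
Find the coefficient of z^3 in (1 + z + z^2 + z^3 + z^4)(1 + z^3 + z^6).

2

(1 + z + z^2 + z^3 + z^4) has coefficients 1,1,1,1 for degrees 0…3.
(1 + z^3 + z^6) has coefficients 1,0,0,1 for degrees 0…3.
[z^3] = 1·1 + 1·0 + 1·0 + 1·1 = 2.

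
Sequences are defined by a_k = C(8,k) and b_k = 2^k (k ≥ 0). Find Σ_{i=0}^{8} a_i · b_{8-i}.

6561

The convolution is the x^8 coefficient of A(x)B(x).
Σ = 1·256 + 8·128 + 28·64 + 56·32 + 70·16 + 56·8 + 28·4 + 8·2 + 1·1 = 6561.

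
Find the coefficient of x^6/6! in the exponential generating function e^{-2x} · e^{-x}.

729

The EGF product rule gives c_6 = Σ_{k_1+k_2=6} C(6; k_1,k_2) · ∏ g_i(k_i), where e^{-2x} gives (-2)^k; e^{-x} gives (-1)^k.
g_1(k) for k = 0…6: 1, -2, 4, -8, 16, -32, 64.
g_2(k) for k = 0…6: 1, -1, 1, -1, 1, -1, 1.
c_6 = Σ_k C(6,k)·g_1(k)·g_2(6−k) = 1·1·1 + 6·(-2)·(-1) + 15·4·1 + 20·(-8)·(-1) + 15·16·1 + 6·(-32)·(-1) + 1·64·1 = 1 + 12 + 60 + 160 + 240 + 192 + 64 = 729.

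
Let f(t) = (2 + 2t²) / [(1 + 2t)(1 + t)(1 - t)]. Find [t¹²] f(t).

13652

Partial fractions give a closed form: a_n = (10/3)·(-2)^n + (-2)·(-1)^n + (2/3)·1^n.
At n = 12: a_12 = 13652.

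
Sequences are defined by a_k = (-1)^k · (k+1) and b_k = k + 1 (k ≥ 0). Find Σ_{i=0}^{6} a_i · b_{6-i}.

4

The convolution is the x^6 coefficient of A(x)B(x).
Σ = 1·7 − 2·6 + 3·5 − 4·4 + 5·3 − 6·2 + 7·1 = 4.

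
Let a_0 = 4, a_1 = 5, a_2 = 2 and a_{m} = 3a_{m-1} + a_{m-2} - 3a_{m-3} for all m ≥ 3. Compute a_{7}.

-541

The ordinary generating function has denominator 1 - 3y - y^2 + 3y^3.
Iterating the recurrence: a_0,…,a_{7} = 4, 5, 2, -1, -16, -55, -178, -541.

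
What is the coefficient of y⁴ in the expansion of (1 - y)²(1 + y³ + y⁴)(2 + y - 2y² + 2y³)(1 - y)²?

(1 - y)² has coefficients 1,-2,1 for degrees 0…2.
(1 + y³ + y⁴) has coefficients 1,0,0,1,1 for degrees 0…4.
Multiplying by (2 + y - 2y² + 2y³) gives running coefficients 2,1,-2,4,3 for degrees 0…4.
Finally multiplying by (1 - y)², the product of all factors after the first has coefficients 2,-3,-2,9,-7 for degrees 0…4.
[y⁴] = 1·(-7) − 2·9 + 1·(-2) = -27.

-27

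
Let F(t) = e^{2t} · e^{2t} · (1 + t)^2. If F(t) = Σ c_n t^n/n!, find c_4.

The EGF product rule gives c_4 = Σ_{k_1+k_2+k_3=4} C(4; k_1,k_2,k_3) · ∏ g_i(k_i), where e^{2t} gives (2)^k; e^{2t} gives (2)^k; (1+t)^2 gives the falling factorial (2)_k.
g_1(k) for k = 0…4: 1, 2, 4, 8, 16.
g_2(k) for k = 0…4: 1, 2, 4, 8, 16.
g_3(k) for k = 0…4: 1, 2, 2, 0, 0.
First combine the last two factors: h(k) = Σ_j C(k,j)·g_2(j)·g_3(k−j) for k = 0…4: 1, 4, 14, 44, 128.
c_4 = Σ_k C(4,k)·g_1(k)·h(4−k) = 1·1·128 + 4·2·44 + 6·4·14 + 4·8·4 + 1·16·1 = 128 + 352 + 336 + 128 + 16 = 960.

960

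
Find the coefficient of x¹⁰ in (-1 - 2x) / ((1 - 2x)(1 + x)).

-1365

The denominator gives the recurrence a_n = a_(n−1) + 2a_(n−2) for n ≥ 2; the numerator fixes a_0 = -1, a_1 = -3.
Iterating: -1, -3, -5, -11, -21, -43, -85, -171, -341, -683, -1365, so a_10 = -1365.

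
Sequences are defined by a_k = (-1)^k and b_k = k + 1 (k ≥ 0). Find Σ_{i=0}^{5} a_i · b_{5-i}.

The convolution is the x^5 coefficient of A(x)B(x).
Σ = 1·6 − 1·5 + 1·4 − 1·3 + 1·2 − 1·1 = 3.

3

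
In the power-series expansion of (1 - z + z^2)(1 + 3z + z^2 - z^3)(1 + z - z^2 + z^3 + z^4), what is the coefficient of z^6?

(1 - z + z^2) has coefficients 1,-1,1 for degrees 0…2.
(1 + 3z + z^2 - z^3) has coefficients 1,3,1,-1,0,0,0 for degrees 0…6.
Finally multiplying by (1 + z - z^2 + z^3 + z^4), the product of all factors after the first has coefficients 1,4,3,-2,2,5,0 for degrees 0…6.
[z^6] = 1·0 − 1·5 + 1·2 = -3.

-3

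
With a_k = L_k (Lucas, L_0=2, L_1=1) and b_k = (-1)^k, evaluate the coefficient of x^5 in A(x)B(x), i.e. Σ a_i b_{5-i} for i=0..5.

4

This is [x^5] in the product of the two ordinary generating functions.
Σ = 2·(-1) + 1·1 + 3·(-1) + 4·1 + 7·(-1) + 11·1 = 4.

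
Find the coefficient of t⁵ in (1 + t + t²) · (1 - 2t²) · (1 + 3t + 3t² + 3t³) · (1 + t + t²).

(1 + t + t²) has coefficients 1,1,1 for degrees 0…2.
(1 - 2t²) has coefficients 1,0,-2,0,0,0 for degrees 0…5.
Multiplying by (1 + 3t + 3t² + 3t³) gives running coefficients 1,3,1,-3,-6,-6 for degrees 0…5.
Finally multiplying by (1 + t + t²), the product of all factors after the first has coefficients 1,4,5,1,-8,-15 for degrees 0…5.
[t⁵] = 1·(-15) + 1·(-8) + 1·1 = -22.

-22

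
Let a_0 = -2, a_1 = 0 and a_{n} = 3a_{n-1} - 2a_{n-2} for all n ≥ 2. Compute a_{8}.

The ordinary generating function has denominator 1 - 3z + 2z^2.
Iterating the recurrence: a_0,…,a_{8} = -2, 0, 4, 12, 28, 60, 124, 252, 508.

508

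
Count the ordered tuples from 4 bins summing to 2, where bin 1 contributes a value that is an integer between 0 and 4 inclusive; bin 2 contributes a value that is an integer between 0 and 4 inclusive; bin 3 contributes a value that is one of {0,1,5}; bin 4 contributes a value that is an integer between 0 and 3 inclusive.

The generating function for the choices is (1 + z + z^2 + z^3 + z^4)·(1 + z + z^2 + z^3 + z^4)·(1 + z + z^5)·(1 + z + z^2 + z^3); the count is [z^2].
(1 + z + z^2 + z^3 + z^4) has coefficients 1,1,1 for degrees 0…2.
(1 + z + z^2 + z^3 + z^4) has coefficients 1,1,1 for degrees 0…2.
Multiplying by (1 + z + z^5) gives running coefficients 1,2,2 for degrees 0…2.
Finally multiplying by (1 + z + z^2 + z^3), the product of all factors after the first has coefficients 1,3,5 for degrees 0…2.
[z^2] = 1·5 + 1·3 + 1·1 = 9.

9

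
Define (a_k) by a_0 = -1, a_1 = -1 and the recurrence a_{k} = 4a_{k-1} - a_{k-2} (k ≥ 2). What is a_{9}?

The ordinary generating function has denominator 1 - 4z + z^2.
Iterating the recurrence: a_0,…,a_{9} = -1, -1, -3, -11, -41, -153, -571, -2131, -7953, -29681.

-29681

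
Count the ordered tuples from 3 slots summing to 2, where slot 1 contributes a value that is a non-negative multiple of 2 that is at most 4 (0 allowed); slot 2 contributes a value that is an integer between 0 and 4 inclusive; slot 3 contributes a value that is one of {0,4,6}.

The generating function for the choices is (1 + y^2 + y^4)·(1 + y + y^2 + y^3 + y^4)·(1 + y^4 + y^6); the count is [y^2].
(1 + y^2 + y^4) has coefficients 1,0,1 for degrees 0…2.
(1 + y + y^2 + y^3 + y^4) has coefficients 1,1,1 for degrees 0…2.
Finally multiplying by (1 + y^4 + y^6), the product of all factors after the first has coefficients 1,1,1 for degrees 0…2.
[y^2] = 1·1 + 1·1 = 2.

2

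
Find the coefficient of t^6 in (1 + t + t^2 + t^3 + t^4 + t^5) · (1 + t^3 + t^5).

2

(1 + t + t^2 + t^3 + t^4 + t^5) has coefficients 1,1,1,1,1,1 for degrees 0…5.
(1 + t^3 + t^5) has coefficients 1,0,0,1,0,1,0 for degrees 0…6.
[t^6] = 1·0 + 1·1 + 1·0 + 1·1 + 1·0 + 1·0 = 2.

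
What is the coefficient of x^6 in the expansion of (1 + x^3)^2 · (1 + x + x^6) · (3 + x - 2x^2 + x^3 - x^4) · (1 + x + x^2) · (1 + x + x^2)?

31

(1 + x^3)^2 has coefficients 1,0,0,2,0,0,1 for degrees 0…6.
(1 + x + x^6) has coefficients 1,1,0,0,0,0,1 for degrees 0…6.
Multiplying by (3 + x - 2x^2 + x^3 - x^4) gives running coefficients 3,4,-1,-1,0,-1,3 for degrees 0…6.
Multiplying by (1 + x + x^2) gives running coefficients 3,7,6,2,-2,-2,2 for degrees 0…6.
Finally multiplying by (1 + x + x^2), the product of all factors after the first has coefficients 3,10,16,15,6,-2,-2 for degrees 0…6.
[x^6] = 1·(-2) + 2·15 + 1·3 = 31.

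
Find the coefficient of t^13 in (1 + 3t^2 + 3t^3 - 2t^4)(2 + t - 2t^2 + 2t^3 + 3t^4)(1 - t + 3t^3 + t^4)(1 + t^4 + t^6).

46

(1 + 3t^2 + 3t^3 - 2t^4) has coefficients 1,0,3,3,-2 for degrees 0…4.
(2 + t - 2t^2 + 2t^3 + 3t^4) has coefficients 2,1,-2,2,3,0,0,0,0,0,0,0,0,0 for degrees 0…13.
Multiplying by (1 - t + 3t^3 + t^4) gives running coefficients 2,-1,-3,10,6,-8,4,11,3,0,0,0,0,0 for degrees 0…13.
Finally multiplying by (1 + t^4 + t^6), the product of all factors after the first has coefficients 2,-1,-3,10,8,-9,3,20,6,2,10,3,7,11 for degrees 0…13.
[t^13] = 1·11 + 3·3 + 3·10 − 2·2 = 46.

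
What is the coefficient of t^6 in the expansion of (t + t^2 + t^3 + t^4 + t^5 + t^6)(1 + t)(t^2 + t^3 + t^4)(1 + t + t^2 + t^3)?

15

(t + t^2 + t^3 + t^4 + t^5 + t^6) has coefficients 0,1,1,1,1,1,1 for degrees 0…6.
(1 + t) has coefficients 1,1,0,0,0,0,0 for degrees 0…6.
Multiplying by (t^2 + t^3 + t^4) gives running coefficients 0,0,1,2,2,1,0 for degrees 0…6.
Finally multiplying by (1 + t + t^2 + t^3), the product of all factors after the first has coefficients 0,0,1,3,5,6,5 for degrees 0…6.
[t^6] = 1·6 + 1·5 + 1·3 + 1·1 + 1·0 + 1·0 = 15.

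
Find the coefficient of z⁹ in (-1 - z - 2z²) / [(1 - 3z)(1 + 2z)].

The denominator gives the recurrence a_n = a_(n−1) + 6a_(n−2) for n ≥ 3; the numerator fixes a_0 = -1, a_1 = -2, a_2 = -10.
Iterating: -1, -2, -10, -22, -82, -214, -706, -1990, -6226, -18166, so a_9 = -18166.

-18166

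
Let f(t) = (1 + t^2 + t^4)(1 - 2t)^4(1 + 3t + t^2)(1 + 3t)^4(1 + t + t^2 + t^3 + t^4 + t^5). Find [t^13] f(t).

(1 + t^2 + t^4) has coefficients 1,0,1,0,1 for degrees 0…4.
(1 - 2t)^4 has coefficients 1,-8,24,-32,16,0,0,0,0,0,0,0,0,0 for degrees 0…13.
Multiplying by (1 + 3t + t^2) gives running coefficients 1,-5,1,32,-56,16,16,0,0,0,0,0,0,0 for degrees 0…13.
Multiplying by (1 + 3t)^4 gives running coefficients 1,7,-5,-118,-77,775,721,-2400,-1944,3024,1296,0,0,0 for degrees 0…13.
Finally multiplying by (1 + t + t^2 + t^3 + t^4 + t^5), the product of all factors after the first has coefficients 1,8,3,-115,-192,583,1303,-1104,-3043,99,1472,697,-24,2376 for degrees 0…13.
[t^13] = 1·2376 + 1·697 + 1·99 = 3172.

3172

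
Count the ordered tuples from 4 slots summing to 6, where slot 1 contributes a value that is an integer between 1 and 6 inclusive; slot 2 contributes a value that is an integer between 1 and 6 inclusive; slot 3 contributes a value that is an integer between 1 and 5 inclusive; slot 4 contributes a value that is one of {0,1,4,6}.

16

The generating function for the choices is (x + x² + x³ + x⁴ + x⁵ + x⁶)·(x + x² + x³ + x⁴ + x⁵ + x⁶)·(x + x² + x³ + x⁴ + x⁵)·(1 + x + x⁴ + x⁶); the count is [x⁶].
(x + x² + x³ + x⁴ + x⁵ + x⁶) has coefficients 0,1,1,1,1,1,1 for degrees 0…6.
(x + x² + x³ + x⁴ + x⁵ + x⁶) has coefficients 0,1,1,1,1,1,1 for degrees 0…6.
Multiplying by (x + x² + x³ + x⁴ + x⁵) gives running coefficients 0,0,1,2,3,4,5 for degrees 0…6.
Finally multiplying by (1 + x + x⁴ + x⁶), the product of all factors after the first has coefficients 0,0,1,3,5,7,10 for degrees 0…6.
[x⁶] = 1·7 + 1·5 + 1·3 + 1·1 + 1·0 + 1·0 = 16.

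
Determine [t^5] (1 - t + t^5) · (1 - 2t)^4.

-15

(1 - t + t^5) has coefficients 1,-1,0,0,0,1 for degrees 0…5.
(1 - 2t)^4 has coefficients 1,-8,24,-32,16,0 for degrees 0…5.
[t^5] = 1·0 − 1·16 + 1·1 = -15.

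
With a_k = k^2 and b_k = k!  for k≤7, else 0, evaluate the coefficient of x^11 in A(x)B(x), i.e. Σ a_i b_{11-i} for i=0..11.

104903

Write out a_i and b_{11-i} for i = 0,…,11 and sum the products.
Σ = 0·0 + 1·0 + 4·0 + 9·0 + 16·5040 + 25·720 + 36·120 + 49·24 + 64·6 + 81·2 + 100·1 + 121·1 = 104903.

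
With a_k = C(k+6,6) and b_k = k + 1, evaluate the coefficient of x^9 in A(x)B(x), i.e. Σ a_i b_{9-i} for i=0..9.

24310

Write out a_i and b_{9-i} for i = 0,…,9 and sum the products.
Σ = 1·10 + 7·9 + 28·8 + 84·7 + 210·6 + 462·5 + 924·4 + 1716·3 + 3003·2 + 5005·1 = 24310.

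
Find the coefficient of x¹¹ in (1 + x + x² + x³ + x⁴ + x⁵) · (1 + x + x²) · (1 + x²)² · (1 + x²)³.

57

(1 + x + x² + x³ + x⁴ + x⁵) has coefficients 1,1,1,1,1,1 for degrees 0…5.
(1 + x + x²) has coefficients 1,1,1,0,0,0,0,0,0,0,0,0 for degrees 0…11.
Multiplying by (1 + x²)² gives running coefficients 1,1,3,2,3,1,1,0,0,0,0,0 for degrees 0…11.
Finally multiplying by (1 + x²)³, the product of all factors after the first has coefficients 1,1,6,5,15,10,20,10,15,5,6,1 for degrees 0…11.
[x¹¹] = 1·1 + 1·6 + 1·5 + 1·15 + 1·10 + 1·20 = 57.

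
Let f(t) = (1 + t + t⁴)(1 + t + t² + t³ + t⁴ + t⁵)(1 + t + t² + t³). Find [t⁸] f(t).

7

(1 + t + t⁴) has coefficients 1,1,0,0,1 for degrees 0…4.
(1 + t + t² + t³ + t⁴ + t⁵) has coefficients 1,1,1,1,1,1,0,0,0 for degrees 0…8.
Finally multiplying by (1 + t + t² + t³), the product of all factors after the first has coefficients 1,2,3,4,4,4,3,2,1 for degrees 0…8.
[t⁸] = 1·1 + 1·2 + 1·4 = 7.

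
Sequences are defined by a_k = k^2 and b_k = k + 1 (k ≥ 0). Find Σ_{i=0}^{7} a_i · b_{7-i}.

This is [x^7] in the product of the two ordinary generating functions.
Σ = 0·8 + 1·7 + 4·6 + 9·5 + 16·4 + 25·3 + 36·2 + 49·1 = 336.

336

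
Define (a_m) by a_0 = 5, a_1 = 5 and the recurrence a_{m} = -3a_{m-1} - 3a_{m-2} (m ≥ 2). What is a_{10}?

The ordinary generating function has denominator 1 + 3q + 3q^2.
Iterating the recurrence: a_0,…,a_{10} = 5, 5, -30, 75, -135, 180, -135, -135, 810, -2025, 3645.

3645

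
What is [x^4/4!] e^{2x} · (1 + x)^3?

304

The EGF product rule gives c_4 = Σ_{k_1+k_2=4} C(4; k_1,k_2) · ∏ g_i(k_i), where e^{2x} gives (2)^k; (1+x)^3 gives the falling factorial (3)_k.
g_1(k) for k = 0…4: 1, 2, 4, 8, 16.
g_2(k) for k = 0…4: 1, 3, 6, 6, 0.
c_4 = Σ_k C(4,k)·g_1(k)·g_2(4−k) = 4·2·6 + 6·4·6 + 4·8·3 + 1·16·1 = 48 + 144 + 96 + 16 = 304.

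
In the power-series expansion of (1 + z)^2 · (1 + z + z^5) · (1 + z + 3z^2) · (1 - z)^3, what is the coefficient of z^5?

4

(1 + z)^2 has coefficients 1,2,1 for degrees 0…2.
(1 + z + z^5) has coefficients 1,1,0,0,0,1 for degrees 0…5.
Multiplying by (1 + z + 3z^2) gives running coefficients 1,2,4,3,0,1 for degrees 0…5.
Finally multiplying by (1 - z)^3, the product of all factors after the first has coefficients 1,-1,1,-4,1,6 for degrees 0…5.
[z^5] = 1·6 + 2·1 + 1·(-4) = 4.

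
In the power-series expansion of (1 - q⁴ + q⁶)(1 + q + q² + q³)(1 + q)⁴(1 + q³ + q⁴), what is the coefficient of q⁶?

(1 - q⁴ + q⁶) has coefficients 1,0,0,0,-1,0,1 for degrees 0…6.
(1 + q + q² + q³) has coefficients 1,1,1,1,0,0,0 for degrees 0…6.
Multiplying by (1 + q)⁴ gives running coefficients 1,5,11,15,15,11,5 for degrees 0…6.
Finally multiplying by (1 + q³ + q⁴), the product of all factors after the first has coefficients 1,5,11,16,21,27,31 for degrees 0…6.
[q⁶] = 1·31 − 1·11 + 1·1 = 21.

21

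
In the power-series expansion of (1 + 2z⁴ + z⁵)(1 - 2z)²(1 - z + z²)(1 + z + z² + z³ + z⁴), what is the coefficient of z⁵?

(1 + 2z⁴ + z⁵) has coefficients 1,0,0,0,2,1 for degrees 0…5.
(1 - 2z)² has coefficients 1,-4,4,0,0,0 for degrees 0…5.
Multiplying by (1 - z + z²) gives running coefficients 1,-5,9,-8,4,0 for degrees 0…5.
Finally multiplying by (1 + z + z² + z³ + z⁴), the product of all factors after the first has coefficients 1,-4,5,-3,1,0 for degrees 0…5.
[z⁵] = 1·0 + 2·(-4) + 1·1 = -7.

-7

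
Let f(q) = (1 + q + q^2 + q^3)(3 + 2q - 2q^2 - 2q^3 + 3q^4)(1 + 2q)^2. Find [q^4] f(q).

(1 + q + q^2 + q^3) has coefficients 1,1,1,1 for degrees 0…3.
(3 + 2q - 2q^2 - 2q^3 + 3q^4) has coefficients 3,2,-2,-2,3 for degrees 0…4.
Finally multiplying by (1 + 2q)^2, the product of all factors after the first has coefficients 3,14,18,-2,-13 for degrees 0…4.
[q^4] = 1·(-13) + 1·(-2) + 1·18 + 1·14 = 17.

17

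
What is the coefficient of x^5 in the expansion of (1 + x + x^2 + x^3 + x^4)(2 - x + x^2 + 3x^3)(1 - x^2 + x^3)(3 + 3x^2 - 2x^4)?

16

(1 + x + x^2 + x^3 + x^4) has coefficients 1,1,1,1,1 for degrees 0…4.
(2 - x + x^2 + 3x^3) has coefficients 2,-1,1,3,0,0 for degrees 0…5.
Multiplying by (1 - x^2 + x^3) gives running coefficients 2,-1,-1,6,-2,-2 for degrees 0…5.
Finally multiplying by (3 + 3x^2 - 2x^4), the product of all factors after the first has coefficients 6,-3,3,15,-13,14 for degrees 0…5.
[x^5] = 1·14 + 1·(-13) + 1·15 + 1·3 + 1·(-3) = 16.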